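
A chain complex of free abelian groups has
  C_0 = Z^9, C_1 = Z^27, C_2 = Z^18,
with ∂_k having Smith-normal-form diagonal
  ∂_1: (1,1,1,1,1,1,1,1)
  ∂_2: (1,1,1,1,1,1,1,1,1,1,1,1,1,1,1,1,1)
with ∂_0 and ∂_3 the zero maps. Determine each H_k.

H_0: b_0 = 9 − 0 − 8 = 1; torsion from ∂_1 factors > 1: none. So H_0 ≅ Z.
H_1: b_1 = 27 − 8 − 17 = 2; torsion from ∂_2 factors > 1: none. So H_1 ≅ Z^2.
H_2: b_2 = 18 − 17 − 0 = 1; torsion from ∂_3 factors > 1: none. So H_2 ≅ Z.

H_0 ≅ Z,  H_1 ≅ Z^2,  H_2 ≅ Z.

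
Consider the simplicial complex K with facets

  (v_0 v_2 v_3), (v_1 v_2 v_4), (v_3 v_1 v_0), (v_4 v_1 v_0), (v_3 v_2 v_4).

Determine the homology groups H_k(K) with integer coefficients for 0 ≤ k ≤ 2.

K has 5 vertices, 10 edges, 5 triangles.
rank ∂_0 = 0, rank ∂_1 = 4 ⇒ b_0 = 5 − 0 − 4 = 1; all invariant factors of ∂_1 are 1 so no torsion. So H_0 ≅ Z.
rank ∂_1 = 4, rank ∂_2 = 5 ⇒ b_1 = 10 − 4 − 5 = 1; all invariant factors of ∂_2 are 1 so no torsion. So H_1 ≅ Z.
rank ∂_2 = 5, rank ∂_3 = 0 ⇒ b_2 = 5 − 5 − 0 = 0. So H_2 ≅ 0.

H_0 ≅ Z,  H_1 ≅ Z,  H_2 = 0.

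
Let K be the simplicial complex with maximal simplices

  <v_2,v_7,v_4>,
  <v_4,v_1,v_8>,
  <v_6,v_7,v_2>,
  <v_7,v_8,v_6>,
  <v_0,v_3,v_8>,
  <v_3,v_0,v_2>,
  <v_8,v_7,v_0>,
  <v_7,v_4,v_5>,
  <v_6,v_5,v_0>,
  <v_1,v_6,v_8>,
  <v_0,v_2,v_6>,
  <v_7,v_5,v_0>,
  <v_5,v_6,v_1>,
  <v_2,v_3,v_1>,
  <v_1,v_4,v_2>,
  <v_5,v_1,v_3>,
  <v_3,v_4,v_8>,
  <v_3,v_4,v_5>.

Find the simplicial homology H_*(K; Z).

H_0 = Z,  H_1 = Z ⊕ Z_2,  H_2 = 0.

Take the total order v_0 < v_1 < v_2 < v_3 < v_4 < v_5 < v_6 < v_7 < v_8 on the vertex set. Then K (dimension 2) consists of the simplices:

  0-simplices (9): [v_0], [v_1], [v_2], [v_3], [v_4], [v_5], [v_6], [v_7], [v_8]
  1-simplices (27): (27 of them)
  2-simplices (18): (18 of them)

so the chain groups are C_0 ≅ Z^9, C_1 ≅ Z^27, C_2 ≅ Z^18.

The boundary map ∂_1: C_1 → C_0 is given by ∂[p,q] = [q] − [p]. For instance
  ∂[v_3,v_4] = [v_4] − [v_3].
The resulting 9×27 matrix has rank 8, and its Smith normal form has invariant factors (1,1,1,1,1,1,1,1).

The boundary map ∂_2: C_2 → C_1 maps a triangle to the signed sum of its edges. For instance
  ∂[v_2,v_4,v_7] = [v_4,v_7] − [v_2,v_7] + [v_2,v_4],
  ∂[v_0,v_5,v_6] = [v_5,v_6] − [v_0,v_6] + [v_0,v_5].
The resulting 27×18 matrix has rank 18, and its Smith normal form has invariant factors (1,1,1,1,1,1,1,1,1,1,1,1,1,1,1,1,1,2).

From H_k ≅ ker(∂_k) / im(∂_{k+1}) we obtain:

  H_0: rank C_0 − rank ∂_1 = 9 − 8 = 1, and the invariant factors of ∂_1 are all 1, so H_0 = Z.
  H_1: rank ker ∂_1 − rank ∂_2 = (27 − 8) − 18 = 1, and ∂_2 has invariant factor 2 > 1, so H_1 = Z ⊕ Z_2.
  H_2: rank ker ∂_2 − rank ∂_3 = (18 − 18) − 0 = 0, and there is no ∂_3, so H_2 = 0.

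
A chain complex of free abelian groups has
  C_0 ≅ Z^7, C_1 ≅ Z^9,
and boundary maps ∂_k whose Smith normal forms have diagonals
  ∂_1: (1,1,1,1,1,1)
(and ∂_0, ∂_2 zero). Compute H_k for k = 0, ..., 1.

H_0 = Z,  H_1 = Z^3.

H_0: b_0 = 7 − 0 − 6 = 1; torsion from ∂_1 factors > 1: none. So H_0 = Z.
H_1: b_1 = 9 − 6 − 0 = 3; torsion from ∂_2 factors > 1: none. So H_1 = Z^3.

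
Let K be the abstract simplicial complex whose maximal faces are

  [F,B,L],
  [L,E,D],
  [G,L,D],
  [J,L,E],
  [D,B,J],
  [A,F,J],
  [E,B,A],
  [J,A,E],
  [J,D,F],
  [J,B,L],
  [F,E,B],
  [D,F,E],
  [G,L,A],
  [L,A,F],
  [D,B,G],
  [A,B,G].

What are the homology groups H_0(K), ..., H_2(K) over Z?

We work with the vertex ordering A < B < D < E < F < G < J < L. The simplices of K, each written with vertices in increasing order, are:

  0-simplices (8): A, B, D, E, F, G, J, L
  1-simplices (24): AB, AE, AF, AG, AJ, AL, BD, BE, BF, BG, BJ, BL, DE, DF, DG, DJ, DL, EF, EJ, EL, FJ, FL, GL, JL
  2-simplices (16): ABE, ABG, AEJ, AFJ, AFL, AGL, BDG, BDJ, BEF, BFL, BJL, DEF, DEL, DFJ, DGL, EJL

so the chain groups are C_0 ≅ Z^8, C_1 ≅ Z^24, C_2 ≅ Z^16.

∂_1: C_1 → C_0 maps an edge to its endpoints' difference, ∂[p,q] = q − p.
As a 8×24 matrix over Z this has rank 7, with invariant factors (1,1,1,1,1,1,1).

The boundary map ∂_2: C_2 → C_1 acts by ∂[p,q,r] = [q,r] − [p,r] + [p,q]. For instance
  ∂BEF = EF − BF + BE,
  ∂AEJ = EJ − AJ + AE.
The resulting 24×16 matrix has rank 15, and its Smith normal form has invariant factors (1,1,1,1,1,1,1,1,1,1,1,1,1,1,1).

Computing H_k = (kernel of ∂_k) / (image of ∂_{k+1}):

  H_0: rank C_0 − rank ∂_1 = 8 − 7 = 1, and the invariant factors of ∂_1 are all 1, so H_0 = Z.
  H_1: rank ker ∂_1 − rank ∂_2 = (24 − 7) − 15 = 2, and the invariant factors of ∂_2 are all 1, so H_1 = Z^2.
  H_2: rank ker ∂_2 − rank ∂_3 = (16 − 15) − 0 = 1, and there is no ∂_3, so H_2 = Z.

H_0 ≅ Z,  H_1 ≅ Z^2,  H_2 ≅ Z.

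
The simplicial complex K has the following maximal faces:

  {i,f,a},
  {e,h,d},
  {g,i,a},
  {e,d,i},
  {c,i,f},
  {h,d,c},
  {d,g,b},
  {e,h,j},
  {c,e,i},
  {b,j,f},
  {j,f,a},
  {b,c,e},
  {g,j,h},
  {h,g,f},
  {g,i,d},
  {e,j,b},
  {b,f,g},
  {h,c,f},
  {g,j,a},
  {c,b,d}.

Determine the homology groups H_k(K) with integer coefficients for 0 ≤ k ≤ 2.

We work with the vertex ordering a < b < c < d < e < f < g < h < i < j. The simplices of K, each written with vertices in increasing order, are:

  0-simplices (10): a, b, c, d, e, f, g, h, i, j
  1-simplices (30): af, ag, ai, aj, bc, bd, be, bf, bg, bj, cd, ce, cf, ch, ci, de, dg, dh, di, eh, ei, ej, fg, fh, fi, fj, gh, gi, gj, hj
  2-simplices (20): afi, afj, agi, agj, bcd, bce, bdg, bej, bfg, bfj, cdh, cei, cfh, cfi, deh, dei, dgi, ehj, fgh, ghj

so the chain groups are C_0 ≅ Z^10, C_1 ≅ Z^30, C_2 ≅ Z^20.

The boundary map ∂_1: C_1 → C_0 is given by ∂[p,q] = [q] − [p]. For instance
  ∂cf = f − c.
The resulting 10×30 matrix has rank 9, and its Smith normal form has invariant factors (1,1,1,1,1,1,1,1,1).

The boundary map ∂_2: C_2 → C_1 maps a triangle to the signed sum of its edges. For instance
  ∂cfh = fh − ch + cf,
  ∂bej = ej − bj + be.
The resulting 30×20 matrix has rank 20, and its Smith normal form has invariant factors (1,1,1,1,1,1,1,1,1,1,1,1,1,1,1,1,1,1,1,2).

Computing H_k = (kernel of ∂_k) / (image of ∂_{k+1}):

  H_0: rank C_0 − rank ∂_1 = 10 − 9 = 1, and the invariant factors of ∂_1 are all 1, so H_0 = Z.
  H_1: rank ker ∂_1 − rank ∂_2 = (30 − 9) − 20 = 1, and ∂_2 has invariant factor 2 > 1, so H_1 = Z ⊕ Z/2.
  H_2: rank ker ∂_2 − rank ∂_3 = (20 − 20) − 0 = 0, and there is no ∂_3, so H_2 = 0.

As a check, the Euler characteristic is 10 − 30 + 20 = 0, which agrees with 1 − 1 + 0 = 0.
(K is a triangulation of the Klein bottle.)

H_0 = Z,  H_1 = Z ⊕ Z/2,  H_2 = 0.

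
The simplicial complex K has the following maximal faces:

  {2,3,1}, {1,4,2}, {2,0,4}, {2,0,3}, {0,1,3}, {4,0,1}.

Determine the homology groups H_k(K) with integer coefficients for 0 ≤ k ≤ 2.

H_0 ≅ Z,  H_1 = 0,  H_2 ≅ Z.

Fix the vertex order 0 < 1 < 2 < 3 < 4 and write every simplex with vertices in increasing order. Then dim K = 2 and the simplices of K are:

  0-simplices (5): [0], [1], [2], [3], [4]
  1-simplices (9): [0,1], [0,2], [0,3], [0,4], [1,2], [1,3], [1,4], [2,3], [2,4]
  2-simplices (6): [0,1,3], [0,1,4], [0,2,3], [0,2,4], [1,2,3], [1,2,4]

giving chain groups C_0 ≅ Z^5, C_1 ≅ Z^9, C_2 ≅ Z^6.

∂_1: C_1 → C_0 is given by ∂[p,q] = [q] − [p]. For instance
  ∂[1,4] = [4] − [1].
The resulting 5×9 matrix has rank 4, and its Smith normal form has invariant factors (1,1,1,1).

The boundary map ∂_2: C_2 → C_1 sends each 2-simplex [p,q,r] to [q,r] − [p,r] + [p,q]. For instance
  ∂[0,2,4] = [2,4] − [0,4] + [0,2],
  ∂[0,1,3] = [1,3] − [0,3] + [0,1].
The 9×6 boundary matrix has rank 5 and Smith normal form diag(1,1,1,1,1).

Computing H_k = (kernel of ∂_k) / (image of ∂_{k+1}):

  H_0: rank C_0 − rank ∂_1 = 5 − 4 = 1, and the invariant factors of ∂_1 are all 1, so H_0 ≅ Z.
  H_1: rank ker ∂_1 − rank ∂_2 = (9 − 4) − 5 = 0, and the invariant factors of ∂_2 are all 1, so H_1 ≅ 0.
  H_2: rank ker ∂_2 − rank ∂_3 = (6 − 5) − 0 = 1, and there is no ∂_3, so H_2 ≅ Z.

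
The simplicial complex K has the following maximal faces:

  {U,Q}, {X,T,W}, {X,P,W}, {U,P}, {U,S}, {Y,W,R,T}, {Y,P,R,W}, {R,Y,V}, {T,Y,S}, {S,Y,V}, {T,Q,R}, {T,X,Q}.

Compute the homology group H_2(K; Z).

H_2 = 0.

Fix the vertex order P < Q < R < S < T < U < V < W < X < Y and write every simplex with vertices in increasing order. Then dim K = 3 and the simplices of K are:

  0-simplices (10): P, Q, R, S, T, U, V, W, X, Y
  1-simplices (23): PR, PU, PW, PX, PY, QR, QT, QU, QX, RT, RV, RW, RY, ST, SU, SV, SY, TW, TX, TY, VY, WX, WY
  2-simplices (14): PRW, PRY, PWX, PWY, QRT, QTX, RTW, RTY, RVY, RWY, STY, SVY, TWX, TWY
  3-simplices (2): PRWY, RTWY

so the chain groups are C_0 ≅ Z^10, C_1 ≅ Z^23, C_2 ≅ Z^14, C_3 ≅ Z^2.

Boundary ∂_1: C_1 → C_0 sends each edge [p,q] (with p < q) to q − p. For instance
  ∂RW = W − R.
As a 10×23 matrix over Z this has rank 9, with invariant factors (1,1,1,1,1,1,1,1,1).

The boundary map ∂_2: C_2 → C_1 acts by ∂[p,q,r] = [q,r] − [p,r] + [p,q]. For instance
  ∂RVY = VY − RY + RV,
  ∂TWX = WX − TX + TW.
As a 23×14 matrix over Z this has rank 12, with invariant factors (1,1,1,1,1,1,1,1,1,1,1,1).

∂_3: C_3 → C_2 sends each 3-simplex σ to the alternating sum Σ_i (−1)^i (σ with its i-th vertex removed). For instance
  ∂PRWY = RWY − PWY + PRY − PRW,
  ∂RTWY = TWY − RWY + RTY − RTW.
The 14×2 boundary matrix has rank 2 and Smith normal form diag(1,1).

From H_k ≅ ker(∂_k) / im(∂_{k+1}) we obtain:

  H_2: rank ker ∂_2 − rank ∂_3 = (14 − 12) − 2 = 0, and the invariant factors of ∂_3 are all 1, so H_2 = 0.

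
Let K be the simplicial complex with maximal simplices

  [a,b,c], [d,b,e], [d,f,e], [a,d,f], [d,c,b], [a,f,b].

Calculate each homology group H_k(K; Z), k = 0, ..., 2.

K has 6 vertices, 12 edges, 6 triangles.
rank ∂_0 = 0, rank ∂_1 = 5 ⇒ b_0 = 6 − 0 − 5 = 1; all invariant factors of ∂_1 are 1 so no torsion. So H_0 = Z.
rank ∂_1 = 5, rank ∂_2 = 6 ⇒ b_1 = 12 − 5 − 6 = 1; all invariant factors of ∂_2 are 1 so no torsion. So H_1 = Z.
rank ∂_2 = 6, rank ∂_3 = 0 ⇒ b_2 = 6 − 6 − 0 = 0. So H_2 = 0.

H_0 ≅ Z,  H_1 ≅ Z,  H_2 = 0.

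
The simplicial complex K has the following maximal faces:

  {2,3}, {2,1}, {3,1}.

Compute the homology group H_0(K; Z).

We work with the vertex ordering 1 < 2 < 3. The simplices of K, each written with vertices in increasing order, are:

  0-simplices (3): [1], [2], [3]
  1-simplices (3): [1,2], [1,3], [2,3]

so the chain groups are C_0 ≅ Z^3, C_1 ≅ Z^3.

∂_1: C_1 → C_0 maps an edge to its endpoints' difference, ∂[p,q] = q − p. For instance
  ∂[2,3] = [3] − [2].
The resulting 3×3 matrix has rank 2, and its Smith normal form has invariant factors (1,1).

From H_k ≅ ker(∂_k) / im(∂_{k+1}) we obtain:

  H_0: rank C_0 − rank ∂_1 = 3 − 2 = 1, and the invariant factors of ∂_1 are all 1, so H_0 ≅ Z.

H_0 = Z.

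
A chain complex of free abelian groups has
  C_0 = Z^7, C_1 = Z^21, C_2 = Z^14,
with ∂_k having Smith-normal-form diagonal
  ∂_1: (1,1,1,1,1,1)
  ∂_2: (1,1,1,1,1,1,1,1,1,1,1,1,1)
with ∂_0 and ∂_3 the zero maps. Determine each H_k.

H_0: b_0 = 7 − 0 − 6 = 1; torsion from ∂_1 factors > 1: none. So H_0 ≅ Z.
H_1: b_1 = 21 − 6 − 13 = 2; torsion from ∂_2 factors > 1: none. So H_1 ≅ Z^2.
H_2: b_2 = 14 − 13 − 0 = 1; torsion from ∂_3 factors > 1: none. So H_2 ≅ Z.

H_0 ≅ Z,  H_1 ≅ Z^2,  H_2 ≅ Z.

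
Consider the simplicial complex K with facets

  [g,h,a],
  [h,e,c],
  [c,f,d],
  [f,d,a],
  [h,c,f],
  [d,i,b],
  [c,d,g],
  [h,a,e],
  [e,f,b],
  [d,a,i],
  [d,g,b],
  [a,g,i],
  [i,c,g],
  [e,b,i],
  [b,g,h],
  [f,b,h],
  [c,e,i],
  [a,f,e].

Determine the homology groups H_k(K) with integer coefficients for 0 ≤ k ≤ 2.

Fix the vertex order a < b < c < d < e < f < g < h < i and write every simplex with vertices in increasing order. Then dim K = 2 and the simplices of K are:

  0-simplices (9): a, b, c, d, e, f, g, h, i
  1-simplices (27): ad, ae, af, ag, ah, ai, bd, be, bf, bg, bh, bi, cd, ce, cf, cg, ch, ci, df, dg, di, ef, eh, ei, fh, gh, gi
  2-simplices (18): adf, adi, aef, aeh, agh, agi, bdg, bdi, bef, bei, bfh, bgh, cdf, cdg, ceh, cei, cfh, cgi

Hence C_0 ≅ Z^9, C_1 ≅ Z^27, C_2 ≅ Z^18.

∂_1: C_1 → C_0 is given by ∂[p,q] = [q] − [p].
The resulting 9×27 matrix has rank 8, and its Smith normal form has invariant factors (1,1,1,1,1,1,1,1).

∂_2: C_2 → C_1 maps a triangle to the signed sum of its edges. For instance
  ∂aeh = eh − ah + ae,
  ∂agi = gi − ai + ag.
The 27×18 boundary matrix has rank 18 and Smith normal form diag(1,1,1,1,1,1,1,1,1,1,1,1,1,1,1,1,1,2).

Reading off H_k = ker ∂_k / im ∂_{k+1}:

  H_0: rank C_0 − rank ∂_1 = 9 − 8 = 1, and the invariant factors of ∂_1 are all 1, so H_0 ≅ Z.
  H_1: rank ker ∂_1 − rank ∂_2 = (27 − 8) − 18 = 1, and ∂_2 has invariant factor 2 > 1, so H_1 ≅ Z ⊕ Z/2.
  H_2: rank ker ∂_2 − rank ∂_3 = (18 − 18) − 0 = 0, and there is no ∂_3, so H_2 ≅ 0.

As a check, the Euler characteristic is 9 − 27 + 18 = 0, which agrees with 1 − 1 + 0 = 0.

H_0 = Z,  H_1 = Z ⊕ Z/2,  H_2 = 0.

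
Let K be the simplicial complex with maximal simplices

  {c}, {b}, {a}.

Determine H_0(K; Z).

H_0 ≅ Z^3.

K has 3 vertices.
rank ∂_0 = 0, rank ∂_1 = 0 ⇒ b_0 = 3 − 0 − 0 = 3. So H_0 ≅ Z^3.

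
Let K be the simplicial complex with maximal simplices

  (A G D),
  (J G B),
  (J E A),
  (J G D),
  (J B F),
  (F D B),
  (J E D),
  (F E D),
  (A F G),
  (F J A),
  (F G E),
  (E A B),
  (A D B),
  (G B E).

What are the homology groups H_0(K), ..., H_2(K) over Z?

H_0 = Z,  H_1 = Z^2,  H_2 = Z.

Take the total order A < B < D < E < F < G < J on the vertex set. Then K (dimension 2) consists of the simplices:

  0-simplices (7): A, B, D, E, F, G, J
  1-simplices (21): AB, AD, AE, AF, AG, AJ, BD, BE, BF, BG, BJ, DE, DF, DG, DJ, EF, EG, EJ, FG, FJ, GJ
  2-simplices (14): ABD, ABE, ADG, AEJ, AFG, AFJ, BDF, BEG, BFJ, BGJ, DEF, DEJ, DGJ, EFG

so the chain groups are C_0 ≅ Z^7, C_1 ≅ Z^21, C_2 ≅ Z^14.

∂_1: C_1 → C_0 is given by ∂[p,q] = [q] − [p]. For instance
  ∂AE = E − A.
As a 7×21 matrix over Z this has rank 6, with invariant factors (1,1,1,1,1,1).

∂_2: C_2 → C_1 acts by ∂[p,q,r] = [q,r] − [p,r] + [p,q]. For instance
  ∂ABE = BE − AE + AB,
  ∂BEG = EG − BG + BE.
As a 21×14 matrix over Z this has rank 13, with invariant factors (1,1,1,1,1,1,1,1,1,1,1,1,1).

Computing H_k = (kernel of ∂_k) / (image of ∂_{k+1}):

  H_0: rank C_0 − rank ∂_1 = 7 − 6 = 1, and the invariant factors of ∂_1 are all 1, so H_0 ≅ Z.
  H_1: rank ker ∂_1 − rank ∂_2 = (21 − 6) − 13 = 2, and the invariant factors of ∂_2 are all 1, so H_1 ≅ Z^2.
  H_2: rank ker ∂_2 − rank ∂_3 = (14 − 13) − 0 = 1, and there is no ∂_3, so H_2 ≅ Z.

As a check, the Euler characteristic is 7 − 21 + 14 = 0, which agrees with 1 − 2 + 1 = 0.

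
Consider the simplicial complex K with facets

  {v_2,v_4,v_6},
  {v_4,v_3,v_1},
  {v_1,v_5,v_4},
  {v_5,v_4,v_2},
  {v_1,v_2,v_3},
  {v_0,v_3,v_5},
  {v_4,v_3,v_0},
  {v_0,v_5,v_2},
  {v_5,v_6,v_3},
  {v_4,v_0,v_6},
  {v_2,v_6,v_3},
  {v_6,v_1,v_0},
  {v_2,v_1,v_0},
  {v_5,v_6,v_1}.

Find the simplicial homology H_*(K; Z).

K has 7 vertices, 21 edges, 14 triangles.
rank ∂_0 = 0, rank ∂_1 = 6 ⇒ b_0 = 7 − 0 − 6 = 1; all invariant factors of ∂_1 are 1 so no torsion. So H_0 = Z.
rank ∂_1 = 6, rank ∂_2 = 13 ⇒ b_1 = 21 − 6 − 13 = 2; all invariant factors of ∂_2 are 1 so no torsion. So H_1 = Z^2.
rank ∂_2 = 13, rank ∂_3 = 0 ⇒ b_2 = 14 − 13 − 0 = 1. So H_2 = Z.

H_0 = Z,  H_1 = Z^2,  H_2 = Z.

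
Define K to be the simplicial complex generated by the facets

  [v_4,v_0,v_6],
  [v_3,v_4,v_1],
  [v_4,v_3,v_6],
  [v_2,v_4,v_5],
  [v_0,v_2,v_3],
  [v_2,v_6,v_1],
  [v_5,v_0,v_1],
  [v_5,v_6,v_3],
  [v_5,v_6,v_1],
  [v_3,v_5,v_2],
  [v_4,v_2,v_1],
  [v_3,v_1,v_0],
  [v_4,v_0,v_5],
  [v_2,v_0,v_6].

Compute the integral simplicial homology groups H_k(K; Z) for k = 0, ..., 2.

H_0 = Z,  H_1 = Z^2,  H_2 = Z.

We work with the vertex ordering v_0 < v_1 < v_2 < v_3 < v_4 < v_5 < v_6. The simplices of K, each written with vertices in increasing order, are:

  0-simplices (7): [v_0], [v_1], [v_2], [v_3], [v_4], [v_5], [v_6]
  1-simplices (21): (21 of them)
  2-simplices (14): (14 of them)

giving chain groups C_0 ≅ Z^7, C_1 ≅ Z^21, C_2 ≅ Z^14.

The boundary map ∂_1: C_1 → C_0 is given by ∂[p,q] = [q] − [p]. For instance
  ∂[v_0,v_5] = [v_5] − [v_0].
This gives a 7×21 integer matrix of rank 6; reducing to Smith normal form yields diagonal entries (1,1,1,1,1,1).

The boundary map ∂_2: C_2 → C_1 sends each 2-simplex [p,q,r] to [q,r] − [p,r] + [p,q]. For instance
  ∂[v_0,v_2,v_3] = [v_2,v_3] − [v_0,v_3] + [v_0,v_2],
  ∂[v_1,v_3,v_4] = [v_3,v_4] − [v_1,v_4] + [v_1,v_3].
This gives a 21×14 integer matrix of rank 13; reducing to Smith normal form yields diagonal entries (1,1,1,1,1,1,1,1,1,1,1,1,1).

Computing H_k = (kernel of ∂_k) / (image of ∂_{k+1}):

  H_0: rank C_0 − rank ∂_1 = 7 − 6 = 1, and the invariant factors of ∂_1 are all 1, so H_0 = Z.
  H_1: rank ker ∂_1 − rank ∂_2 = (21 − 6) − 13 = 2, and the invariant factors of ∂_2 are all 1, so H_1 = Z^2.
  H_2: rank ker ∂_2 − rank ∂_3 = (14 − 13) − 0 = 1, and there is no ∂_3, so H_2 = Z.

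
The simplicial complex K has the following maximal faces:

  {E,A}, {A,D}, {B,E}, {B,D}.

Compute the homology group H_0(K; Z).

Take the total order A < B < D < E on the vertex set. Then K (dimension 1) consists of the simplices:

  0-simplices (4): A, B, D, E
  1-simplices (4): AD, AE, BD, BE

Hence C_0 ≅ Z^4, C_1 ≅ Z^4.

The boundary map ∂_1: C_1 → C_0 sends each edge [p,q] (with p < q) to q − p. For instance
  ∂AE = E − A.
As a 4×4 matrix over Z this has rank 3, with invariant factors (1,1,1).

Reading off H_k = ker ∂_k / im ∂_{k+1}:

  H_0: rank C_0 − rank ∂_1 = 4 − 3 = 1, and the invariant factors of ∂_1 are all 1, so H_0 ≅ Z.

H_0 ≅ Z.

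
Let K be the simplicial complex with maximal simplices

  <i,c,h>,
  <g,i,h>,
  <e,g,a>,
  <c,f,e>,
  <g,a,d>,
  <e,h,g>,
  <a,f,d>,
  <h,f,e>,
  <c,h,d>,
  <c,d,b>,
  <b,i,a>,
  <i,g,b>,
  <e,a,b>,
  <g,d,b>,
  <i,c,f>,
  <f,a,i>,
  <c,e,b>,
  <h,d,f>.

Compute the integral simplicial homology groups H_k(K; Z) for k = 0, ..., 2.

K has 9 vertices, 27 edges, 18 triangles.
rank ∂_0 = 0, rank ∂_1 = 8 ⇒ b_0 = 9 − 0 − 8 = 1; all invariant factors of ∂_1 are 1 so no torsion. So H_0 = Z.
rank ∂_1 = 8, rank ∂_2 = 18 ⇒ b_1 = 27 − 8 − 18 = 1; ∂_2 has invariant factor(s) [2] giving torsion. So H_1 = Z ⊕ Z/2Z.
rank ∂_2 = 18, rank ∂_3 = 0 ⇒ b_2 = 18 − 18 − 0 = 0. So H_2 = 0.

H_0 ≅ Z,  H_1 ≅ Z ⊕ Z/2Z,  H_2 = 0.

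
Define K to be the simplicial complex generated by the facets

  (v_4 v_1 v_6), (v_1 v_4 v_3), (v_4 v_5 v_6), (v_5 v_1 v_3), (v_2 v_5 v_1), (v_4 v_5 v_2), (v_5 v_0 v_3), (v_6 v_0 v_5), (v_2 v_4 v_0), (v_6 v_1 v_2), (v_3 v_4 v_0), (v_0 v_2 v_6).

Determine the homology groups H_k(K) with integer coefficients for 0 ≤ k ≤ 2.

Take the total order v_0 < v_1 < v_2 < v_3 < v_4 < v_5 < v_6 on the vertex set. Then K (dimension 2) consists of the simplices:

  0-simplices (7): [v_0], [v_1], [v_2], [v_3], [v_4], [v_5], [v_6]
  1-simplices (18): (18 of them)
  2-simplices (12): (12 of them)

giving chain groups C_0 ≅ Z^7, C_1 ≅ Z^18, C_2 ≅ Z^12.

Boundary ∂_1: C_1 → C_0 is given by ∂[p,q] = [q] − [p]. For instance
  ∂[v_2,v_4] = [v_4] − [v_2].
The resulting 7×18 matrix has rank 6, and its Smith normal form has invariant factors (1,1,1,1,1,1).

∂_2: C_2 → C_1 sends each 2-simplex [p,q,r] to [q,r] − [p,r] + [p,q]. For instance
  ∂[v_0,v_3,v_4] = [v_3,v_4] − [v_0,v_4] + [v_0,v_3],
  ∂[v_0,v_3,v_5] = [v_3,v_5] − [v_0,v_5] + [v_0,v_3].
As a 18×12 matrix over Z this has rank 12, with invariant factors (1,1,1,1,1,1,1,1,1,1,1,2).

Computing H_k = (kernel of ∂_k) / (image of ∂_{k+1}):

  H_0: rank C_0 − rank ∂_1 = 7 − 6 = 1, and the invariant factors of ∂_1 are all 1, so H_0 = Z.
  H_1: rank ker ∂_1 − rank ∂_2 = (18 − 6) − 12 = 0, and ∂_2 has invariant factor 2 > 1, so H_1 = Z/2.
  H_2: rank ker ∂_2 − rank ∂_3 = (12 − 12) − 0 = 0, and there is no ∂_3, so H_2 = 0.

As a check, the Euler characteristic is 7 − 18 + 12 = 1, which agrees with 1 − 0 + 0 = 1.

H_0 ≅ Z,  H_1 ≅ Z/2,  H_2 = 0.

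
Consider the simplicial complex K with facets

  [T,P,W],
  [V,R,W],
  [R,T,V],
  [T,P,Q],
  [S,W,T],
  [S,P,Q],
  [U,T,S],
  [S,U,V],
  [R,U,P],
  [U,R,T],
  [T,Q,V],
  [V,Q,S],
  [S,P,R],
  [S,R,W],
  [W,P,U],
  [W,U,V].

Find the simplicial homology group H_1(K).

Order the vertices as P < Q < R < S < T < U < V < W. Listing each simplex with vertices in this order, K has dimension 2 with simplices:

  0-simplices (8): P, Q, R, S, T, U, V, W
  1-simplices (24): PQ, PR, PS, PT, PU, PW, QS, QT, QV, RS, RT, RU, RV, RW, ST, SU, SV, SW, TU, TV, TW, UV, UW, VW
  2-simplices (16): PQS, PQT, PRS, PRU, PTW, PUW, QSV, QTV, RSW, RTU, RTV, RVW, STU, STW, SUV, UVW

giving chain groups C_0 ≅ Z^8, C_1 ≅ Z^24, C_2 ≅ Z^16.

∂_1: C_1 → C_0 is given by ∂[p,q] = [q] − [p]. For instance
  ∂TW = W − T.
The 8×24 boundary matrix has rank 7 and Smith normal form diag(1,1,1,1,1,1,1).

∂_2: C_2 → C_1 acts by ∂[p,q,r] = [q,r] − [p,r] + [p,q]. For instance
  ∂QSV = SV − QV + QS,
  ∂STU = TU − SU + ST.
The resulting 24×16 matrix has rank 15, and its Smith normal form has invariant factors (1,1,1,1,1,1,1,1,1,1,1,1,1,1,1).

From H_k ≅ ker(∂_k) / im(∂_{k+1}) we obtain:

  H_1: rank ker ∂_1 − rank ∂_2 = (24 − 7) − 15 = 2, and the invariant factors of ∂_2 are all 1, so H_1 = Z^2.

(K is a triangulation of the torus T^2.)

H_1 = Z^2.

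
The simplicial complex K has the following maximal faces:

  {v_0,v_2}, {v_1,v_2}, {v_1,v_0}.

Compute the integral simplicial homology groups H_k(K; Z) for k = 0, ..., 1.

H_0 = Z,  H_1 = Z.

Take the total order v_0 < v_1 < v_2 on the vertex set. Then K (dimension 1) consists of the simplices:

  0-simplices (3): [v_0], [v_1], [v_2]
  1-simplices (3): [v_0,v_1], [v_0,v_2], [v_1,v_2]

giving chain groups C_0 ≅ Z^3, C_1 ≅ Z^3.

The boundary map ∂_1: C_1 → C_0 is given by ∂[p,q] = [q] − [p].
This gives a 3×3 integer matrix of rank 2; reducing to Smith normal form yields diagonal entries (1,1).

Now H_k = ker ∂_k / im ∂_{k+1}, so:

  H_0: rank C_0 − rank ∂_1 = 3 − 2 = 1, and the invariant factors of ∂_1 are all 1, so H_0 = Z.
  H_1: rank ker ∂_1 − rank ∂_2 = (3 − 2) − 0 = 1, and there is no ∂_2, so H_1 = Z.

(K is a triangulation of the circle S^1.)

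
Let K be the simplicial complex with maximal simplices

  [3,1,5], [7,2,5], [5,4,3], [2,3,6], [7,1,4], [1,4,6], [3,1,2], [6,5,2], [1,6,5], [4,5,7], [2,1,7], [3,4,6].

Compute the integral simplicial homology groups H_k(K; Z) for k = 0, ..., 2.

Order the vertices as 1 < 2 < 3 < 4 < 5 < 6 < 7. Listing each simplex with vertices in this order, K has dimension 2 with simplices:

  0-simplices (7): [1], [2], [3], [4], [5], [6], [7]
  1-simplices (18): [1,2], [1,3], [1,4], [1,5], [1,6], [1,7], [2,3], [2,5], [2,6], [2,7], [3,4], [3,5], [3,6], [4,5], [4,6], [4,7], [5,6], [5,7]
  2-simplices (12): [1,2,3], [1,2,7], [1,3,5], [1,4,6], [1,4,7], [1,5,6], [2,3,6], [2,5,6], [2,5,7], [3,4,5], [3,4,6], [4,5,7]

Hence C_0 ≅ Z^7, C_1 ≅ Z^18, C_2 ≅ Z^12.

∂_1: C_1 → C_0 maps an edge to its endpoints' difference, ∂[p,q] = q − p.
The 7×18 boundary matrix has rank 6 and Smith normal form diag(1,1,1,1,1,1).

∂_2: C_2 → C_1 sends each 2-simplex [p,q,r] to [q,r] − [p,r] + [p,q]. For instance
  ∂[3,4,5] = [4,5] − [3,5] + [3,4],
  ∂[1,4,6] = [4,6] − [1,6] + [1,4].
As a 18×12 matrix over Z this has rank 12, with invariant factors (1,1,1,1,1,1,1,1,1,1,1,2).

Now H_k = ker ∂_k / im ∂_{k+1}, so:

  H_0: rank C_0 − rank ∂_1 = 7 − 6 = 1, and the invariant factors of ∂_1 are all 1, so H_0 ≅ Z.
  H_1: rank ker ∂_1 − rank ∂_2 = (18 − 6) − 12 = 0, and ∂_2 has invariant factor 2 > 1, so H_1 ≅ Z/2.
  H_2: rank ker ∂_2 − rank ∂_3 = (12 − 12) − 0 = 0, and there is no ∂_3, so H_2 ≅ 0.

(K is a triangulation of the real projective plane RP^2.)

H_0 = Z,  H_1 = Z/2,  H_2 = 0.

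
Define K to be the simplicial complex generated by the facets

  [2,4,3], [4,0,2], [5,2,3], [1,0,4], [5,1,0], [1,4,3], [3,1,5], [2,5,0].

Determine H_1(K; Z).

Order the vertices as 0 < 1 < 2 < 3 < 4 < 5. Listing each simplex with vertices in this order, K has dimension 2 with simplices:

  0-simplices (6): [0], [1], [2], [3], [4], [5]
  1-simplices (12): [0,1], [0,2], [0,4], [0,5], [1,3], [1,4], [1,5], [2,3], [2,4], [2,5], [3,4], [3,5]
  2-simplices (8): [0,1,4], [0,1,5], [0,2,4], [0,2,5], [1,3,4], [1,3,5], [2,3,4], [2,3,5]

Hence C_0 ≅ Z^6, C_1 ≅ Z^12, C_2 ≅ Z^8.

Boundary ∂_1: C_1 → C_0 maps an edge to its endpoints' difference, ∂[p,q] = q − p. For instance
  ∂[1,3] = [3] − [1].
This gives a 6×12 integer matrix of rank 5; reducing to Smith normal form yields diagonal entries (1,1,1,1,1).

Boundary ∂_2: C_2 → C_1 acts by ∂[p,q,r] = [q,r] − [p,r] + [p,q]. For instance
  ∂[2,3,5] = [3,5] − [2,5] + [2,3],
  ∂[0,1,5] = [1,5] − [0,5] + [0,1].
The 12×8 boundary matrix has rank 7 and Smith normal form diag(1,1,1,1,1,1,1).

Reading off H_k = ker ∂_k / im ∂_{k+1}:

  H_1: rank ker ∂_1 − rank ∂_2 = (12 − 5) − 7 = 0, and the invariant factors of ∂_2 are all 1, so H_1 ≅ 0.

H_1 ≅ 0.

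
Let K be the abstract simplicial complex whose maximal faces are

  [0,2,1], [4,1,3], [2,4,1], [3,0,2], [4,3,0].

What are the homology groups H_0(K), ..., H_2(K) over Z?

H_0 ≅ Z,  H_1 ≅ Z,  H_2 = 0.

Order the vertices as 0 < 1 < 2 < 3 < 4. Listing each simplex with vertices in this order, K has dimension 2 with simplices:

  0-simplices (5): [0], [1], [2], [3], [4]
  1-simplices (10): [0,1], [0,2], [0,3], [0,4], [1,2], [1,3], [1,4], [2,3], [2,4], [3,4]
  2-simplices (5): [0,1,2], [0,2,3], [0,3,4], [1,2,4], [1,3,4]

Hence C_0 ≅ Z^5, C_1 ≅ Z^10, C_2 ≅ Z^5.

The boundary map ∂_1: C_1 → C_0 is given by ∂[p,q] = [q] − [p].
The 5×10 boundary matrix has rank 4 and Smith normal form diag(1,1,1,1).

The boundary map ∂_2: C_2 → C_1 acts by ∂[p,q,r] = [q,r] − [p,r] + [p,q]. For instance
  ∂[0,1,2] = [1,2] − [0,2] + [0,1],
  ∂[1,2,4] = [2,4] − [1,4] + [1,2].
The resulting 10×5 matrix has rank 5, and its Smith normal form has invariant factors (1,1,1,1,1).

Reading off H_k = ker ∂_k / im ∂_{k+1}:

  H_0: rank C_0 − rank ∂_1 = 5 − 4 = 1, and the invariant factors of ∂_1 are all 1, so H_0 ≅ Z.
  H_1: rank ker ∂_1 − rank ∂_2 = (10 − 4) − 5 = 1, and the invariant factors of ∂_2 are all 1, so H_1 ≅ Z.
  H_2: rank ker ∂_2 − rank ∂_3 = (5 − 5) − 0 = 0, and there is no ∂_3, so H_2 ≅ 0.

As a check, the Euler characteristic is 5 − 10 + 5 = 0, which agrees with 1 − 1 + 0 = 0.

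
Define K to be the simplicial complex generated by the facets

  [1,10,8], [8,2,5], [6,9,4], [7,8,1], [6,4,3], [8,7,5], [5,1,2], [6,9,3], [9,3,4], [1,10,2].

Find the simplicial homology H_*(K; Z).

H_0 = Z^2,  H_1 = Z,  H_2 = Z.

Order the vertices as 1 < 2 < 3 < 4 < 5 < 6 < 7 < 8 < 9 < 10. Listing each simplex with vertices in this order, K has dimension 2 with simplices:

  0-simplices (10): [1], [2], [3], [4], [5], [6], [7], [8], [9], [10]
  1-simplices (18): [1,2], [1,5], [1,7], [1,8], [1,10], [2,5], [2,8], [2,10], [3,4], [3,6], [3,9], [4,6], [4,9], [5,7], [5,8], [6,9], [7,8], [8,10]
  2-simplices (10): [1,2,5], [1,2,10], [1,7,8], [1,8,10], [2,5,8], [3,4,6], [3,4,9], [3,6,9], [4,6,9], [5,7,8]

Hence C_0 ≅ Z^10, C_1 ≅ Z^18, C_2 ≅ Z^10.

Boundary ∂_1: C_1 → C_0 maps an edge to its endpoints' difference, ∂[p,q] = q − p. For instance
  ∂[3,4] = [4] − [3].
As a 10×18 matrix over Z this has rank 8, with invariant factors (1,1,1,1,1,1,1,1).

∂_2: C_2 → C_1 sends each 2-simplex [p,q,r] to [q,r] − [p,r] + [p,q]. For instance
  ∂[3,4,6] = [4,6] − [3,6] + [3,4],
  ∂[1,2,10] = [2,10] − [1,10] + [1,2].
The resulting 18×10 matrix has rank 9, and its Smith normal form has invariant factors (1,1,1,1,1,1,1,1,1).

Now H_k = ker ∂_k / im ∂_{k+1}, so:

  H_0: rank C_0 − rank ∂_1 = 10 − 8 = 2, and the invariant factors of ∂_1 are all 1, so H_0 ≅ Z^2.
  H_1: rank ker ∂_1 − rank ∂_2 = (18 − 8) − 9 = 1, and the invariant factors of ∂_2 are all 1, so H_1 ≅ Z.
  H_2: rank ker ∂_2 − rank ∂_3 = (10 − 9) − 0 = 1, and there is no ∂_3, so H_2 ≅ Z.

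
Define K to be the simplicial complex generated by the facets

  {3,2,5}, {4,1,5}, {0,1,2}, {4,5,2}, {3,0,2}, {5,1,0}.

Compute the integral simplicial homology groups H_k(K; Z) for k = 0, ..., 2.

H_0 ≅ Z,  H_1 ≅ Z,  H_2 = 0.

Take the total order 0 < 1 < 2 < 3 < 4 < 5 on the vertex set. Then K (dimension 2) consists of the simplices:

  0-simplices (6): [0], [1], [2], [3], [4], [5]
  1-simplices (12): [0,1], [0,2], [0,3], [0,5], [1,2], [1,4], [1,5], [2,3], [2,4], [2,5], [3,5], [4,5]
  2-simplices (6): [0,1,2], [0,1,5], [0,2,3], [1,4,5], [2,3,5], [2,4,5]

so the chain groups are C_0 ≅ Z^6, C_1 ≅ Z^12, C_2 ≅ Z^6.

∂_1: C_1 → C_0 maps an edge to its endpoints' difference, ∂[p,q] = q − p. For instance
  ∂[0,5] = [5] − [0].
The 6×12 boundary matrix has rank 5 and Smith normal form diag(1,1,1,1,1).

The boundary map ∂_2: C_2 → C_1 maps a triangle to the signed sum of its edges. For instance
  ∂[2,4,5] = [4,5] − [2,5] + [2,4],
  ∂[2,3,5] = [3,5] − [2,5] + [2,3].
The 12×6 boundary matrix has rank 6 and Smith normal form diag(1,1,1,1,1,1).

Computing H_k = (kernel of ∂_k) / (image of ∂_{k+1}):

  H_0: rank C_0 − rank ∂_1 = 6 − 5 = 1, and the invariant factors of ∂_1 are all 1, so H_0 ≅ Z.
  H_1: rank ker ∂_1 − rank ∂_2 = (12 − 5) − 6 = 1, and the invariant factors of ∂_2 are all 1, so H_1 ≅ Z.
  H_2: rank ker ∂_2 − rank ∂_3 = (6 − 6) − 0 = 0, and there is no ∂_3, so H_2 ≅ 0.

As a check, the Euler characteristic is 6 − 12 + 6 = 0, which agrees with 1 − 1 + 0 = 0.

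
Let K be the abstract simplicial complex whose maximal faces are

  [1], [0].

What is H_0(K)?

Order the vertices as 0 < 1. Listing each simplex with vertices in this order, K has dimension 0 with simplices:

  0-simplices (2): [0], [1]

so the chain groups are C_0 ≅ Z^2.

Computing H_k = (kernel of ∂_k) / (image of ∂_{k+1}):

  H_0: rank C_0 − rank ∂_1 = 2 − 0 = 2, and there is no ∂_1, so H_0 = Z^2.

(K is a triangulation of a set of 2 points.)

H_0 = Z^2.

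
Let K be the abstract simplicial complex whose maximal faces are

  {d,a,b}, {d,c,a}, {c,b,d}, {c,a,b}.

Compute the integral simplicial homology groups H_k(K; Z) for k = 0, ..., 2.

Order the vertices as a < b < c < d. Listing each simplex with vertices in this order, K has dimension 2 with simplices:

  0-simplices (4): a, b, c, d
  1-simplices (6): ab, ac, ad, bc, bd, cd
  2-simplices (4): abc, abd, acd, bcd

giving chain groups C_0 ≅ Z^4, C_1 ≅ Z^6, C_2 ≅ Z^4.

Boundary ∂_1: C_1 → C_0 is given by ∂[p,q] = [q] − [p]. For instance
  ∂ac = c − a.
The resulting 4×6 matrix has rank 3, and its Smith normal form has invariant factors (1,1,1).

∂_2: C_2 → C_1 maps a triangle to the signed sum of its edges. For instance
  ∂acd = cd − ad + ac,
  ∂abd = bd − ad + ab.
As a 6×4 matrix over Z this has rank 3, with invariant factors (1,1,1).

Computing H_k = (kernel of ∂_k) / (image of ∂_{k+1}):

  H_0: rank C_0 − rank ∂_1 = 4 − 3 = 1, and the invariant factors of ∂_1 are all 1, so H_0 = Z.
  H_1: rank ker ∂_1 − rank ∂_2 = (6 − 3) − 3 = 0, and the invariant factors of ∂_2 are all 1, so H_1 = 0.
  H_2: rank ker ∂_2 − rank ∂_3 = (4 − 3) − 0 = 1, and there is no ∂_3, so H_2 = Z.

(K is a triangulation of the 2-sphere S^2.)

H_0 ≅ Z,  H_1 = 0,  H_2 ≅ Z.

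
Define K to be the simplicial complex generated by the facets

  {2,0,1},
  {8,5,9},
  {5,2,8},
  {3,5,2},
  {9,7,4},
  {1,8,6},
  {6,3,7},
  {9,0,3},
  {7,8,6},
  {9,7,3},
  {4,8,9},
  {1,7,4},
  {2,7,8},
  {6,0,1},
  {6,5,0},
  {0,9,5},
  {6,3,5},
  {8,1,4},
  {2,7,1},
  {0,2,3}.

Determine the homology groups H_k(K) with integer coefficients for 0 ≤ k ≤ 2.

H_0 = Z,  H_1 = Z ⊕ Z/2,  H_2 = 0.

Take the total order 0 < 1 < 2 < 3 < 4 < 5 < 6 < 7 < 8 < 9 on the vertex set. Then K (dimension 2) consists of the simplices:

  0-simplices (10): [0], [1], [2], [3], [4], [5], [6], [7], [8], [9]
  1-simplices (30): (30 of them)
  2-simplices (20): (20 of them)

so the chain groups are C_0 ≅ Z^10, C_1 ≅ Z^30, C_2 ≅ Z^20.

Boundary ∂_1: C_1 → C_0 is given by ∂[p,q] = [q] − [p]. For instance
  ∂[4,8] = [8] − [4].
The resulting 10×30 matrix has rank 9, and its Smith normal form has invariant factors (1,1,1,1,1,1,1,1,1).

Boundary ∂_2: C_2 → C_1 maps a triangle to the signed sum of its edges. For instance
  ∂[4,8,9] = [8,9] − [4,9] + [4,8],
  ∂[1,4,8] = [4,8] − [1,8] + [1,4].
The 30×20 boundary matrix has rank 20 and Smith normal form diag(1,1,1,1,1,1,1,1,1,1,1,1,1,1,1,1,1,1,1,2).

Reading off H_k = ker ∂_k / im ∂_{k+1}:

  H_0: rank C_0 − rank ∂_1 = 10 − 9 = 1, and the invariant factors of ∂_1 are all 1, so H_0 ≅ Z.
  H_1: rank ker ∂_1 − rank ∂_2 = (30 − 9) − 20 = 1, and ∂_2 has invariant factor 2 > 1, so H_1 ≅ Z ⊕ Z/2.
  H_2: rank ker ∂_2 − rank ∂_3 = (20 − 20) − 0 = 0, and there is no ∂_3, so H_2 ≅ 0.

As a check, the Euler characteristic is 10 − 30 + 20 = 0, which agrees with 1 − 1 + 0 = 0.
(K is a triangulation of the Klein bottle.)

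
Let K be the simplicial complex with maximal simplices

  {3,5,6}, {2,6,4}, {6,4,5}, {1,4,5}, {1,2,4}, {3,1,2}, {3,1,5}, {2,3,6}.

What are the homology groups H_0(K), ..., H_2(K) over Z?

H_0 ≅ Z,  H_1 = 0,  H_2 ≅ Z.

Order the vertices as 1 < 2 < 3 < 4 < 5 < 6. Listing each simplex with vertices in this order, K has dimension 2 with simplices:

  0-simplices (6): [1], [2], [3], [4], [5], [6]
  1-simplices (12): [1,2], [1,3], [1,4], [1,5], [2,3], [2,4], [2,6], [3,5], [3,6], [4,5], [4,6], [5,6]
  2-simplices (8): [1,2,3], [1,2,4], [1,3,5], [1,4,5], [2,3,6], [2,4,6], [3,5,6], [4,5,6]

giving chain groups C_0 ≅ Z^6, C_1 ≅ Z^12, C_2 ≅ Z^8.

The boundary map ∂_1: C_1 → C_0 sends each edge [p,q] (with p < q) to q − p.
The resulting 6×12 matrix has rank 5, and its Smith normal form has invariant factors (1,1,1,1,1).

The boundary map ∂_2: C_2 → C_1 sends each 2-simplex [p,q,r] to [q,r] − [p,r] + [p,q]. For instance
  ∂[1,2,4] = [2,4] − [1,4] + [1,2],
  ∂[1,3,5] = [3,5] − [1,5] + [1,3].
As a 12×8 matrix over Z this has rank 7, with invariant factors (1,1,1,1,1,1,1).

From H_k ≅ ker(∂_k) / im(∂_{k+1}) we obtain:

  H_0: rank C_0 − rank ∂_1 = 6 − 5 = 1, and the invariant factors of ∂_1 are all 1, so H_0 ≅ Z.
  H_1: rank ker ∂_1 − rank ∂_2 = (12 − 5) − 7 = 0, and the invariant factors of ∂_2 are all 1, so H_1 ≅ 0.
  H_2: rank ker ∂_2 − rank ∂_3 = (8 − 7) − 0 = 1, and there is no ∂_3, so H_2 ≅ Z.

As a check, the Euler characteristic is 6 − 12 + 8 = 2, which agrees with 1 − 0 + 1 = 2.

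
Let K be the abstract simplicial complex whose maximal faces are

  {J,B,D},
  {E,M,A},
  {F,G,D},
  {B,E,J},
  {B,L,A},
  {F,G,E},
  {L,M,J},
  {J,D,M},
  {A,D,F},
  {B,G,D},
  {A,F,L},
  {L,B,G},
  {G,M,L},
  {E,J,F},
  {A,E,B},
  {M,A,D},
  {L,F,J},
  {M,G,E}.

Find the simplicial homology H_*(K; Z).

H_0 ≅ Z,  H_1 ≅ Z^2,  H_2 ≅ Z.

We work with the vertex ordering A < B < D < E < F < G < J < L < M. The simplices of K, each written with vertices in increasing order, are:

  0-simplices (9): A, B, D, E, F, G, J, L, M
  1-simplices (27): AB, AD, AE, AF, AL, AM, BD, BE, BG, BJ, BL, DF, DG, DJ, DM, EF, EG, EJ, EM, FG, FJ, FL, GL, GM, JL, JM, LM
  2-simplices (18): ABE, ABL, ADF, ADM, AEM, AFL, BDG, BDJ, BEJ, BGL, DFG, DJM, EFG, EFJ, EGM, FJL, GLM, JLM

Hence C_0 ≅ Z^9, C_1 ≅ Z^27, C_2 ≅ Z^18.

Boundary ∂_1: C_1 → C_0 maps an edge to its endpoints' difference, ∂[p,q] = q − p. For instance
  ∂AM = M − A.
As a 9×27 matrix over Z this has rank 8, with invariant factors (1,1,1,1,1,1,1,1).

Boundary ∂_2: C_2 → C_1 acts by ∂[p,q,r] = [q,r] − [p,r] + [p,q]. For instance
  ∂GLM = LM − GM + GL,
  ∂EGM = GM − EM + EG.
This gives a 27×18 integer matrix of rank 17; reducing to Smith normal form yields diagonal entries (1,1,1,1,1,1,1,1,1,1,1,1,1,1,1,1,1).

Computing H_k = (kernel of ∂_k) / (image of ∂_{k+1}):

  H_0: rank C_0 − rank ∂_1 = 9 − 8 = 1, and the invariant factors of ∂_1 are all 1, so H_0 = Z.
  H_1: rank ker ∂_1 − rank ∂_2 = (27 − 8) − 17 = 2, and the invariant factors of ∂_2 are all 1, so H_1 = Z^2.
  H_2: rank ker ∂_2 − rank ∂_3 = (18 − 17) − 0 = 1, and there is no ∂_3, so H_2 = Z.

(K is a triangulation of the torus T^2.)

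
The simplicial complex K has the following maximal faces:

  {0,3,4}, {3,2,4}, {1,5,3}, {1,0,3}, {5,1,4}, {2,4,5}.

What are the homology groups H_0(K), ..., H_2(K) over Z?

Fix the vertex order 0 < 1 < 2 < 3 < 4 < 5 and write every simplex with vertices in increasing order. Then dim K = 2 and the simplices of K are:

  0-simplices (6): [0], [1], [2], [3], [4], [5]
  1-simplices (12): [0,1], [0,3], [0,4], [1,3], [1,4], [1,5], [2,3], [2,4], [2,5], [3,4], [3,5], [4,5]
  2-simplices (6): [0,1,3], [0,3,4], [1,3,5], [1,4,5], [2,3,4], [2,4,5]

giving chain groups C_0 ≅ Z^6, C_1 ≅ Z^12, C_2 ≅ Z^6.

∂_1: C_1 → C_0 is given by ∂[p,q] = [q] − [p].
The resulting 6×12 matrix has rank 5, and its Smith normal form has invariant factors (1,1,1,1,1).

∂_2: C_2 → C_1 acts by ∂[p,q,r] = [q,r] − [p,r] + [p,q]. For instance
  ∂[1,4,5] = [4,5] − [1,5] + [1,4],
  ∂[0,3,4] = [3,4] − [0,4] + [0,3].
The 12×6 boundary matrix has rank 6 and Smith normal form diag(1,1,1,1,1,1).

From H_k ≅ ker(∂_k) / im(∂_{k+1}) we obtain:

  H_0: rank C_0 − rank ∂_1 = 6 − 5 = 1, and the invariant factors of ∂_1 are all 1, so H_0 = Z.
  H_1: rank ker ∂_1 − rank ∂_2 = (12 − 5) − 6 = 1, and the invariant factors of ∂_2 are all 1, so H_1 = Z.
  H_2: rank ker ∂_2 − rank ∂_3 = (6 − 6) − 0 = 0, and there is no ∂_3, so H_2 = 0.

H_0 ≅ Z,  H_1 ≅ Z,  H_2 = 0.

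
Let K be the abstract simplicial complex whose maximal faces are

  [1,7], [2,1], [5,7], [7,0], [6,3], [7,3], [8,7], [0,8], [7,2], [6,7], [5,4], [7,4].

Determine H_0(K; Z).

Order the vertices as 0 < 1 < 2 < 3 < 4 < 5 < 6 < 7 < 8. Listing each simplex with vertices in this order, K has dimension 1 with simplices:

  0-simplices (9): [0], [1], [2], [3], [4], [5], [6], [7], [8]
  1-simplices (12): [0,7], [0,8], [1,2], [1,7], [2,7], [3,6], [3,7], [4,5], [4,7], [5,7], [6,7], [7,8]

giving chain groups C_0 ≅ Z^9, C_1 ≅ Z^12.

The boundary map ∂_1: C_1 → C_0 maps an edge to its endpoints' difference, ∂[p,q] = q − p. For instance
  ∂[0,8] = [8] − [0].
The resulting 9×12 matrix has rank 8, and its Smith normal form has invariant factors (1,1,1,1,1,1,1,1).

Now H_k = ker ∂_k / im ∂_{k+1}, so:

  H_0: rank C_0 − rank ∂_1 = 9 − 8 = 1, and the invariant factors of ∂_1 are all 1, so H_0 = Z.

(K is a triangulation of a wedge of 4 circles.)

H_0 ≅ Z.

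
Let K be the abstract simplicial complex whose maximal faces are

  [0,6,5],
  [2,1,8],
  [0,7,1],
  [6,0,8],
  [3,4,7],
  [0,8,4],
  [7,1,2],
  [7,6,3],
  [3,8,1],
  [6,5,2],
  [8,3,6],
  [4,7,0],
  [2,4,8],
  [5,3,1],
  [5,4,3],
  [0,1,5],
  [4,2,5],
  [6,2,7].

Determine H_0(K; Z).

Order the vertices as 0 < 1 < 2 < 3 < 4 < 5 < 6 < 7 < 8. Listing each simplex with vertices in this order, K has dimension 2 with simplices:

  0-simplices (9): [0], [1], [2], [3], [4], [5], [6], [7], [8]
  1-simplices (27): (27 of them)
  2-simplices (18): [0,1,5], [0,1,7], [0,4,7], [0,4,8], [0,5,6], [0,6,8], [1,2,7], [1,2,8], [1,3,5], [1,3,8], [2,4,5], [2,4,8], [2,5,6], [2,6,7], [3,4,5], [3,4,7], [3,6,7], [3,6,8]

Hence C_0 ≅ Z^9, C_1 ≅ Z^27, C_2 ≅ Z^18.

The boundary map ∂_1: C_1 → C_0 sends each edge [p,q] (with p < q) to q − p. For instance
  ∂[0,4] = [4] − [0].
This gives a 9×27 integer matrix of rank 8; reducing to Smith normal form yields diagonal entries (1,1,1,1,1,1,1,1).

The boundary map ∂_2: C_2 → C_1 maps a triangle to the signed sum of its edges. For instance
  ∂[3,6,7] = [6,7] − [3,7] + [3,6],
  ∂[2,4,5] = [4,5] − [2,5] + [2,4].
This gives a 27×18 integer matrix of rank 17; reducing to Smith normal form yields diagonal entries (1,1,1,1,1,1,1,1,1,1,1,1,1,1,1,1,1).

From H_k ≅ ker(∂_k) / im(∂_{k+1}) we obtain:

  H_0: rank C_0 − rank ∂_1 = 9 − 8 = 1, and the invariant factors of ∂_1 are all 1, so H_0 = Z.

H_0 = Z.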